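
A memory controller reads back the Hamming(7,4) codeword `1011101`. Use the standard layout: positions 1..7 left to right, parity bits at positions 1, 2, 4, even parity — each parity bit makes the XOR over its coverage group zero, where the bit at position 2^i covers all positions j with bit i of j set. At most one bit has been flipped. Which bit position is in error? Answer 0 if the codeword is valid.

s1: b1⊕b3⊕b5⊕b7 = 1⊕1⊕1⊕1 = 0
s2: b2⊕b3⊕b6⊕b7 = 0⊕1⊕0⊕1 = 0
s4: b4⊕b5⊕b6⊕b7 = 1⊕1⊕0⊕1 = 1
Syndrome (s4...s1) = 100 → position 4.

4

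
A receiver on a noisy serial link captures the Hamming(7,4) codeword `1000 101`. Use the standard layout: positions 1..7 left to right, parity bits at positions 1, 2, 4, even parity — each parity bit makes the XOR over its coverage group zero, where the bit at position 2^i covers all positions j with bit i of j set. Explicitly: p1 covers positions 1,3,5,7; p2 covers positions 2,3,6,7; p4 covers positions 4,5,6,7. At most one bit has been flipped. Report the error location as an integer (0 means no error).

3

s1: b1⊕b3⊕b5⊕b7 = 1⊕0⊕1⊕1 = 1
s2: b2⊕b3⊕b6⊕b7 = 0⊕0⊕0⊕1 = 1
s4: b4⊕b5⊕b6⊕b7 = 0⊕1⊕0⊕1 = 0
Syndrome (s4...s1) = 011 → position 3.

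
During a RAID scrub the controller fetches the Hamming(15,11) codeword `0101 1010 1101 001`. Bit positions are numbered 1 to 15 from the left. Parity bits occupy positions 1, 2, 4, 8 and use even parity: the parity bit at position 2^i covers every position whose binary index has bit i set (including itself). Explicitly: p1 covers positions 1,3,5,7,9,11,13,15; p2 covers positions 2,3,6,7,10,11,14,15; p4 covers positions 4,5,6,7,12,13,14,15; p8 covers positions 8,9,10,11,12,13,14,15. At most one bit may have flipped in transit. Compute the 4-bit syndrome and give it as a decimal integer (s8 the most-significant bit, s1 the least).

s1: b1⊕b3⊕b5⊕b7⊕b9⊕b11⊕b13⊕b15 = 0⊕0⊕1⊕1⊕1⊕0⊕0⊕1 = 0
s2: b2⊕b3⊕b6⊕b7⊕b10⊕b11⊕b14⊕b15 = 1⊕0⊕0⊕1⊕1⊕0⊕0⊕1 = 0
s4: b4⊕b5⊕b6⊕b7⊕b12⊕b13⊕b14⊕b15 = 1⊕1⊕0⊕1⊕1⊕0⊕0⊕1 = 1
s8: b8⊕b9⊕b10⊕b11⊕b12⊕b13⊕b14⊕b15 = 0⊕1⊕1⊕0⊕1⊕0⊕0⊕1 = 0
Syndrome (s8...s1) = 0100 → position 4.

4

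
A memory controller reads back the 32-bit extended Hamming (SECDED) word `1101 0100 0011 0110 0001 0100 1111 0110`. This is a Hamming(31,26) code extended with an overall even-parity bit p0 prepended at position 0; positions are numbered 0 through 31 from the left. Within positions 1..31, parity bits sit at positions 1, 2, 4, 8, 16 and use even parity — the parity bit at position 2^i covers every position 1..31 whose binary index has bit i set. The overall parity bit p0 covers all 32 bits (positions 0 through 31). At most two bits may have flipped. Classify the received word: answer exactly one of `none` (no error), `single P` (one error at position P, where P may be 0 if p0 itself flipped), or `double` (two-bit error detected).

s1: b1⊕b3⊕b5⊕b7⊕b9⊕b11⊕b13⊕b15⊕b17⊕b19⊕b21⊕b23⊕b25⊕b27⊕b29⊕b31 = 1⊕1⊕1⊕0⊕0⊕1⊕1⊕0⊕0⊕1⊕1⊕0⊕1⊕1⊕1⊕0 = 0
s2: b2⊕b3⊕b6⊕b7⊕b10⊕b11⊕b14⊕b15⊕b18⊕b19⊕b22⊕b23⊕b26⊕b27⊕b30⊕b31 = 0⊕1⊕0⊕0⊕1⊕1⊕1⊕0⊕0⊕1⊕0⊕0⊕1⊕1⊕1⊕0 = 0
s4: b4⊕b5⊕b6⊕b7⊕b12⊕b13⊕b14⊕b15⊕b20⊕b21⊕b22⊕b23⊕b28⊕b29⊕b30⊕b31 = 0⊕1⊕0⊕0⊕0⊕1⊕1⊕0⊕0⊕1⊕0⊕0⊕0⊕1⊕1⊕0 = 0
s8: b8⊕b9⊕b10⊕b11⊕b12⊕b13⊕b14⊕b15⊕b24⊕b25⊕b26⊕b27⊕b28⊕b29⊕b30⊕b31 = 0⊕0⊕1⊕1⊕0⊕1⊕1⊕0⊕1⊕1⊕1⊕1⊕0⊕1⊕1⊕0 = 0
s16: b16⊕b17⊕b18⊕b19⊕b20⊕b21⊕b22⊕b23⊕b24⊕b25⊕b26⊕b27⊕b28⊕b29⊕b30⊕b31 = 0⊕0⊕0⊕1⊕0⊕1⊕0⊕0⊕1⊕1⊕1⊕1⊕0⊕1⊕1⊕0 = 0
Syndrome (s16...s1) = 00000 → position 0 (no error).
Overall parity (XOR of all 32 bits, including p0): 1⊕1⊕0⊕1⊕0⊕1⊕0⊕0⊕0⊕0⊕1⊕1⊕0⊕1⊕1⊕0⊕0⊕0⊕0⊕1⊕0⊕1⊕0⊕0⊕1⊕1⊕1⊕1⊕0⊕1⊕1⊕0 = 0
Overall=0, syndrome position=0 → no error.

none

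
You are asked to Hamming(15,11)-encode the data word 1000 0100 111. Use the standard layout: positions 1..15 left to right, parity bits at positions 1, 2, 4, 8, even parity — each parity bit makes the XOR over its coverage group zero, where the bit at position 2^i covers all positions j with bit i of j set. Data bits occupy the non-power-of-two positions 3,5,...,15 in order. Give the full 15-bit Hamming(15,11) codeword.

Place data bits at non-power-of-two positions: b3=1, b5=0, b6=0, b7=0, b9=0, b10=1, b11=0, b12=0, b13=1, b14=1, b15=1.
p1 = XOR of data positions {3,5,7,9,11,13,15} = 1⊕0⊕0⊕0⊕0⊕1⊕1 = 1
p2 = XOR of data positions {3,6,7,10,11,14,15} = 1⊕0⊕0⊕1⊕0⊕1⊕1 = 0
p4 = XOR of data positions {5,6,7,12,13,14,15} = 0⊕0⊕0⊕0⊕1⊕1⊕1 = 1
p8 = XOR of data positions {9,10,11,12,13,14,15} = 0⊕1⊕0⊕0⊕1⊕1⊕1 = 0
Codeword b1..b15 = 101100000100111

101100000100111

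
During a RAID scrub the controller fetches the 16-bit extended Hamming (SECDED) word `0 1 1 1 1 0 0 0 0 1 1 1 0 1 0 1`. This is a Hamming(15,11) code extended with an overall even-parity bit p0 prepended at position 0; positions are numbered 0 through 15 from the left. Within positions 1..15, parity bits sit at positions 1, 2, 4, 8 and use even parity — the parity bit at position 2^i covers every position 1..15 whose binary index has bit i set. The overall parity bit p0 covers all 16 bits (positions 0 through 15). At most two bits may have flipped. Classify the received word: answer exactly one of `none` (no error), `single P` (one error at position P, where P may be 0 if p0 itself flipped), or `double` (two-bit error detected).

s1: b1⊕b3⊕b5⊕b7⊕b9⊕b11⊕b13⊕b15 = 1⊕1⊕0⊕0⊕1⊕1⊕1⊕1 = 0
s2: b2⊕b3⊕b6⊕b7⊕b10⊕b11⊕b14⊕b15 = 1⊕1⊕0⊕0⊕1⊕1⊕0⊕1 = 1
s4: b4⊕b5⊕b6⊕b7⊕b12⊕b13⊕b14⊕b15 = 1⊕0⊕0⊕0⊕0⊕1⊕0⊕1 = 1
s8: b8⊕b9⊕b10⊕b11⊕b12⊕b13⊕b14⊕b15 = 0⊕1⊕1⊕1⊕0⊕1⊕0⊕1 = 1
Syndrome (s8...s1) = 1110 → position 14.
Overall parity (XOR of all 16 bits, including p0): 0⊕1⊕1⊕1⊕1⊕0⊕0⊕0⊕0⊕1⊕1⊕1⊕0⊕1⊕0⊕1 = 1
Overall=1, syndrome position=14 → single-bit error at position 14.

single 14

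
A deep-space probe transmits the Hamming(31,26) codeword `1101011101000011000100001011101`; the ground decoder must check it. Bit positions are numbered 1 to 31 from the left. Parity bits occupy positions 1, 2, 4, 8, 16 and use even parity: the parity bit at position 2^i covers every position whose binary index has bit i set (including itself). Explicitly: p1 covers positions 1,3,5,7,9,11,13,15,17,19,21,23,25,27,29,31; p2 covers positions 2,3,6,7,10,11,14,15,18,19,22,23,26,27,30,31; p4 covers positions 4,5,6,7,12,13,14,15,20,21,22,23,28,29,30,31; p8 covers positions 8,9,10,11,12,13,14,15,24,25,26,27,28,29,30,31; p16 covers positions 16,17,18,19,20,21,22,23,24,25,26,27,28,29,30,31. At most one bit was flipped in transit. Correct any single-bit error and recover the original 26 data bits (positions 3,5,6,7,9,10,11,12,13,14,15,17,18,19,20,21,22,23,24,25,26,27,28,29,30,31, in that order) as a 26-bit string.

00110100001001100001011101

s1: b1⊕b3⊕b5⊕b7⊕b9⊕b11⊕b13⊕b15⊕b17⊕b19⊕b21⊕b23⊕b25⊕b27⊕b29⊕b31 = 1⊕0⊕0⊕1⊕0⊕0⊕0⊕1⊕0⊕0⊕0⊕0⊕1⊕1⊕1⊕1 = 1
s2: b2⊕b3⊕b6⊕b7⊕b10⊕b11⊕b14⊕b15⊕b18⊕b19⊕b22⊕b23⊕b26⊕b27⊕b30⊕b31 = 1⊕0⊕1⊕1⊕1⊕0⊕0⊕1⊕0⊕0⊕0⊕0⊕0⊕1⊕0⊕1 = 1
s4: b4⊕b5⊕b6⊕b7⊕b12⊕b13⊕b14⊕b15⊕b20⊕b21⊕b22⊕b23⊕b28⊕b29⊕b30⊕b31 = 1⊕0⊕1⊕1⊕0⊕0⊕0⊕1⊕1⊕0⊕0⊕0⊕1⊕1⊕0⊕1 = 0
s8: b8⊕b9⊕b10⊕b11⊕b12⊕b13⊕b14⊕b15⊕b24⊕b25⊕b26⊕b27⊕b28⊕b29⊕b30⊕b31 = 1⊕0⊕1⊕0⊕0⊕0⊕0⊕1⊕0⊕1⊕0⊕1⊕1⊕1⊕0⊕1 = 0
s16: b16⊕b17⊕b18⊕b19⊕b20⊕b21⊕b22⊕b23⊕b24⊕b25⊕b26⊕b27⊕b28⊕b29⊕b30⊕b31 = 1⊕0⊕0⊕0⊕1⊕0⊕0⊕0⊕0⊕1⊕0⊕1⊕1⊕1⊕0⊕1 = 1
Syndrome (s16...s1) = 10011 → position 19.
Flip bit 19: corrected codeword = 1101011101000011001100001011101
Data bits at positions 3,5,6,7,9,10,11,12,13,14,15,17,18,19,20,21,22,23,24,25,26,27,28,29,30,31: 00110100001001100001011101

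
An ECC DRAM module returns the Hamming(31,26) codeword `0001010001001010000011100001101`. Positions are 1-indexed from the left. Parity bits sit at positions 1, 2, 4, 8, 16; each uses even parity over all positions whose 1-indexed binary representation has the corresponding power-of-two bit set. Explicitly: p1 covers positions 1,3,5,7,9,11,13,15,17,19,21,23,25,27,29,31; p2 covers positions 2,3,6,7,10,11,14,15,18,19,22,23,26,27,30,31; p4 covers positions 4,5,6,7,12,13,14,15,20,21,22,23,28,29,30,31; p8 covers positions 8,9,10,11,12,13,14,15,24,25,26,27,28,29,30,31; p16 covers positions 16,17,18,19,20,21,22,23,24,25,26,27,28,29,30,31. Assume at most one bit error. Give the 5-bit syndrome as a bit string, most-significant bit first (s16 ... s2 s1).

s1: b1⊕b3⊕b5⊕b7⊕b9⊕b11⊕b13⊕b15⊕b17⊕b19⊕b21⊕b23⊕b25⊕b27⊕b29⊕b31 = 0⊕0⊕0⊕0⊕0⊕0⊕1⊕1⊕0⊕0⊕1⊕1⊕0⊕0⊕1⊕1 = 0
s2: b2⊕b3⊕b6⊕b7⊕b10⊕b11⊕b14⊕b15⊕b18⊕b19⊕b22⊕b23⊕b26⊕b27⊕b30⊕b31 = 0⊕0⊕1⊕0⊕1⊕0⊕0⊕1⊕0⊕0⊕1⊕1⊕0⊕0⊕0⊕1 = 0
s4: b4⊕b5⊕b6⊕b7⊕b12⊕b13⊕b14⊕b15⊕b20⊕b21⊕b22⊕b23⊕b28⊕b29⊕b30⊕b31 = 1⊕0⊕1⊕0⊕0⊕1⊕0⊕1⊕0⊕1⊕1⊕1⊕1⊕1⊕0⊕1 = 0
s8: b8⊕b9⊕b10⊕b11⊕b12⊕b13⊕b14⊕b15⊕b24⊕b25⊕b26⊕b27⊕b28⊕b29⊕b30⊕b31 = 0⊕0⊕1⊕0⊕0⊕1⊕0⊕1⊕0⊕0⊕0⊕0⊕1⊕1⊕0⊕1 = 0
s16: b16⊕b17⊕b18⊕b19⊕b20⊕b21⊕b22⊕b23⊕b24⊕b25⊕b26⊕b27⊕b28⊕b29⊕b30⊕b31 = 0⊕0⊕0⊕0⊕0⊕1⊕1⊕1⊕0⊕0⊕0⊕0⊕1⊕1⊕0⊕1 = 0
Syndrome (s16...s1) = 00000 → position 0 (no error).

00000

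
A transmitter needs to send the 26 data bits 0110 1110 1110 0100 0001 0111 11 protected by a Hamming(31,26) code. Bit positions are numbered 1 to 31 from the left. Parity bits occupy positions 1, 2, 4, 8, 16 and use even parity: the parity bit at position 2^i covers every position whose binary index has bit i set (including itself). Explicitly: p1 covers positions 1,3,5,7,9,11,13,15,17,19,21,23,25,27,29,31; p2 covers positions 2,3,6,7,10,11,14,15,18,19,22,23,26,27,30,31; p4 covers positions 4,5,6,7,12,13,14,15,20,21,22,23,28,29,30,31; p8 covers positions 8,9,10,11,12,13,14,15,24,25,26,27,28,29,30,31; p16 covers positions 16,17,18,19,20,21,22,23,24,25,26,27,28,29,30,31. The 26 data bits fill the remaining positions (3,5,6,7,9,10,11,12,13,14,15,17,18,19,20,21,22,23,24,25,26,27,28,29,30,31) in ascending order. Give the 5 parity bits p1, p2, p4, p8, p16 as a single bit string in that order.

01101

Place data bits at non-power-of-two positions: b3=0, b5=1, b6=1, b7=0, b9=1, b10=1, b11=1, b12=0, b13=1, b14=1, b15=1, b17=0, b18=0, b19=1, b20=0, b21=0, b22=0, b23=0, b24=0, b25=1, b26=0, b27=1, b28=1, b29=1, b30=1, b31=1.
p1 = XOR of data positions {3,5,7,9,11,13,15,17,19,21,23,25,27,29,31} = 0⊕1⊕0⊕1⊕1⊕1⊕1⊕0⊕1⊕0⊕0⊕1⊕1⊕1⊕1 = 0
p2 = XOR of data positions {3,6,7,10,11,14,15,18,19,22,23,26,27,30,31} = 0⊕1⊕0⊕1⊕1⊕1⊕1⊕0⊕1⊕0⊕0⊕0⊕1⊕1⊕1 = 1
p4 = XOR of data positions {5,6,7,12,13,14,15,20,21,22,23,28,29,30,31} = 1⊕1⊕0⊕0⊕1⊕1⊕1⊕0⊕0⊕0⊕0⊕1⊕1⊕1⊕1 = 1
p8 = XOR of data positions {9,10,11,12,13,14,15,24,25,26,27,28,29,30,31} = 1⊕1⊕1⊕0⊕1⊕1⊕1⊕0⊕1⊕0⊕1⊕1⊕1⊕1⊕1 = 0
p16 = XOR of data positions {17,18,19,20,21,22,23,24,25,26,27,28,29,30,31} = 0⊕0⊕1⊕0⊕0⊕0⊕0⊕0⊕1⊕0⊕1⊕1⊕1⊕1⊕1 = 1
Parity bits p1,p2,p4,p8,p16 = 01101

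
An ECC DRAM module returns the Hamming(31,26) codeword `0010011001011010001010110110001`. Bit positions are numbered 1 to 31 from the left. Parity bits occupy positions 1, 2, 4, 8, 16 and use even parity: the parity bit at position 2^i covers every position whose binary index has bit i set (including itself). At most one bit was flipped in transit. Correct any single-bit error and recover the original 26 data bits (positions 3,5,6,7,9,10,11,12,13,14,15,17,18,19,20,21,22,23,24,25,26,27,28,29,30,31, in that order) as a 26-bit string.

10110101101101010110110001

s1: b1⊕b3⊕b5⊕b7⊕b9⊕b11⊕b13⊕b15⊕b17⊕b19⊕b21⊕b23⊕b25⊕b27⊕b29⊕b31 = 0⊕1⊕0⊕1⊕0⊕0⊕1⊕1⊕0⊕1⊕1⊕1⊕0⊕1⊕0⊕1 = 1
s2: b2⊕b3⊕b6⊕b7⊕b10⊕b11⊕b14⊕b15⊕b18⊕b19⊕b22⊕b23⊕b26⊕b27⊕b30⊕b31 = 0⊕1⊕1⊕1⊕1⊕0⊕0⊕1⊕0⊕1⊕0⊕1⊕1⊕1⊕0⊕1 = 0
s4: b4⊕b5⊕b6⊕b7⊕b12⊕b13⊕b14⊕b15⊕b20⊕b21⊕b22⊕b23⊕b28⊕b29⊕b30⊕b31 = 0⊕0⊕1⊕1⊕1⊕1⊕0⊕1⊕0⊕1⊕0⊕1⊕0⊕0⊕0⊕1 = 0
s8: b8⊕b9⊕b10⊕b11⊕b12⊕b13⊕b14⊕b15⊕b24⊕b25⊕b26⊕b27⊕b28⊕b29⊕b30⊕b31 = 0⊕0⊕1⊕0⊕1⊕1⊕0⊕1⊕1⊕0⊕1⊕1⊕0⊕0⊕0⊕1 = 0
s16: b16⊕b17⊕b18⊕b19⊕b20⊕b21⊕b22⊕b23⊕b24⊕b25⊕b26⊕b27⊕b28⊕b29⊕b30⊕b31 = 0⊕0⊕0⊕1⊕0⊕1⊕0⊕1⊕1⊕0⊕1⊕1⊕0⊕0⊕0⊕1 = 1
Syndrome (s16...s1) = 10001 → position 17.
Flip bit 17: corrected codeword = 0010011001011010101010110110001
Data bits at positions 3,5,6,7,9,10,11,12,13,14,15,17,18,19,20,21,22,23,24,25,26,27,28,29,30,31: 10110101101101010110110001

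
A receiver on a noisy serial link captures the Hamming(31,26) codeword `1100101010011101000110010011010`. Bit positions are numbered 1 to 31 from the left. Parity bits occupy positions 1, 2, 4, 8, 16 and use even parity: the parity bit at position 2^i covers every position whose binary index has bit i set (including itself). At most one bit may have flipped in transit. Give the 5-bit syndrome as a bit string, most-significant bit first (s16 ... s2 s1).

s1: b1⊕b3⊕b5⊕b7⊕b9⊕b11⊕b13⊕b15⊕b17⊕b19⊕b21⊕b23⊕b25⊕b27⊕b29⊕b31 = 1⊕0⊕1⊕1⊕1⊕0⊕1⊕0⊕0⊕0⊕1⊕0⊕0⊕1⊕0⊕0 = 1
s2: b2⊕b3⊕b6⊕b7⊕b10⊕b11⊕b14⊕b15⊕b18⊕b19⊕b22⊕b23⊕b26⊕b27⊕b30⊕b31 = 1⊕0⊕0⊕1⊕0⊕0⊕1⊕0⊕0⊕0⊕0⊕0⊕0⊕1⊕1⊕0 = 1
s4: b4⊕b5⊕b6⊕b7⊕b12⊕b13⊕b14⊕b15⊕b20⊕b21⊕b22⊕b23⊕b28⊕b29⊕b30⊕b31 = 0⊕1⊕0⊕1⊕1⊕1⊕1⊕0⊕1⊕1⊕0⊕0⊕1⊕0⊕1⊕0 = 1
s8: b8⊕b9⊕b10⊕b11⊕b12⊕b13⊕b14⊕b15⊕b24⊕b25⊕b26⊕b27⊕b28⊕b29⊕b30⊕b31 = 0⊕1⊕0⊕0⊕1⊕1⊕1⊕0⊕1⊕0⊕0⊕1⊕1⊕0⊕1⊕0 = 0
s16: b16⊕b17⊕b18⊕b19⊕b20⊕b21⊕b22⊕b23⊕b24⊕b25⊕b26⊕b27⊕b28⊕b29⊕b30⊕b31 = 1⊕0⊕0⊕0⊕1⊕1⊕0⊕0⊕1⊕0⊕0⊕1⊕1⊕0⊕1⊕0 = 1
Syndrome (s16...s1) = 10111 → position 23.

10111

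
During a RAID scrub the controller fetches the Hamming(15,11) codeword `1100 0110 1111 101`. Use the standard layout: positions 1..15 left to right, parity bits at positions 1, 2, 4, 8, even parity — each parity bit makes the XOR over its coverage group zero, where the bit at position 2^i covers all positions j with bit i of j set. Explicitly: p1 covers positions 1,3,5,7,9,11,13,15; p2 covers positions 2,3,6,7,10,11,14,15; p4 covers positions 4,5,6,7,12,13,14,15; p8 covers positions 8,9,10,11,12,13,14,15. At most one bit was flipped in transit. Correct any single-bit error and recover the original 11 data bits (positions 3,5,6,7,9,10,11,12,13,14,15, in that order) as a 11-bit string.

s1: b1⊕b3⊕b5⊕b7⊕b9⊕b11⊕b13⊕b15 = 1⊕0⊕0⊕1⊕1⊕1⊕1⊕1 = 0
s2: b2⊕b3⊕b6⊕b7⊕b10⊕b11⊕b14⊕b15 = 1⊕0⊕1⊕1⊕1⊕1⊕0⊕1 = 0
s4: b4⊕b5⊕b6⊕b7⊕b12⊕b13⊕b14⊕b15 = 0⊕0⊕1⊕1⊕1⊕1⊕0⊕1 = 1
s8: b8⊕b9⊕b10⊕b11⊕b12⊕b13⊕b14⊕b15 = 0⊕1⊕1⊕1⊕1⊕1⊕0⊕1 = 0
Syndrome (s8...s1) = 0100 → position 4.
Flip bit 4: corrected codeword = 110101101111101
Data bits at positions 3,5,6,7,9,10,11,12,13,14,15: 00111111101

00111111101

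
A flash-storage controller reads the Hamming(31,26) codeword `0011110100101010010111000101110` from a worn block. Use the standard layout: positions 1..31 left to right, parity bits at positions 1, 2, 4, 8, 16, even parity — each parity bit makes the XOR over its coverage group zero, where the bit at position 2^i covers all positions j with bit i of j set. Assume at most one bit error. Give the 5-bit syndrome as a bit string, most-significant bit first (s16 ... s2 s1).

s1: b1⊕b3⊕b5⊕b7⊕b9⊕b11⊕b13⊕b15⊕b17⊕b19⊕b21⊕b23⊕b25⊕b27⊕b29⊕b31 = 0⊕1⊕1⊕0⊕0⊕1⊕1⊕1⊕0⊕0⊕1⊕0⊕0⊕0⊕1⊕0 = 1
s2: b2⊕b3⊕b6⊕b7⊕b10⊕b11⊕b14⊕b15⊕b18⊕b19⊕b22⊕b23⊕b26⊕b27⊕b30⊕b31 = 0⊕1⊕1⊕0⊕0⊕1⊕0⊕1⊕1⊕0⊕1⊕0⊕1⊕0⊕1⊕0 = 0
s4: b4⊕b5⊕b6⊕b7⊕b12⊕b13⊕b14⊕b15⊕b20⊕b21⊕b22⊕b23⊕b28⊕b29⊕b30⊕b31 = 1⊕1⊕1⊕0⊕0⊕1⊕0⊕1⊕1⊕1⊕1⊕0⊕1⊕1⊕1⊕0 = 1
s8: b8⊕b9⊕b10⊕b11⊕b12⊕b13⊕b14⊕b15⊕b24⊕b25⊕b26⊕b27⊕b28⊕b29⊕b30⊕b31 = 1⊕0⊕0⊕1⊕0⊕1⊕0⊕1⊕0⊕0⊕1⊕0⊕1⊕1⊕1⊕0 = 0
s16: b16⊕b17⊕b18⊕b19⊕b20⊕b21⊕b22⊕b23⊕b24⊕b25⊕b26⊕b27⊕b28⊕b29⊕b30⊕b31 = 0⊕0⊕1⊕0⊕1⊕1⊕1⊕0⊕0⊕0⊕1⊕0⊕1⊕1⊕1⊕0 = 0
Syndrome (s16...s1) = 00101 → position 5.

00101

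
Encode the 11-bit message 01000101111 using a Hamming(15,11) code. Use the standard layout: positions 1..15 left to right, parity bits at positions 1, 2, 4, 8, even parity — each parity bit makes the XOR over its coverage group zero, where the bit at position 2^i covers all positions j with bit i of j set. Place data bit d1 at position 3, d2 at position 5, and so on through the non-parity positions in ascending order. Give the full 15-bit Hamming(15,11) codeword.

110110010101111

Place data bits at non-power-of-two positions: b3=0, b5=1, b6=0, b7=0, b9=0, b10=1, b11=0, b12=1, b13=1, b14=1, b15=1.
p1 = XOR of data positions {3,5,7,9,11,13,15} = 0⊕1⊕0⊕0⊕0⊕1⊕1 = 1
p2 = XOR of data positions {3,6,7,10,11,14,15} = 0⊕0⊕0⊕1⊕0⊕1⊕1 = 1
p4 = XOR of data positions {5,6,7,12,13,14,15} = 1⊕0⊕0⊕1⊕1⊕1⊕1 = 1
p8 = XOR of data positions {9,10,11,12,13,14,15} = 0⊕1⊕0⊕1⊕1⊕1⊕1 = 1
Codeword b1..b15 = 110110010101111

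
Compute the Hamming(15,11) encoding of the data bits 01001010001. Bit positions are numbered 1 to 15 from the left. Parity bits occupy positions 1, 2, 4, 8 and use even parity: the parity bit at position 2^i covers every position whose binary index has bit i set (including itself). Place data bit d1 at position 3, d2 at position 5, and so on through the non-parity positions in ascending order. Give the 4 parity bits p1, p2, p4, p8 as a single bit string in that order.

0001

Place data bits at non-power-of-two positions: b3=0, b5=1, b6=0, b7=0, b9=1, b10=0, b11=1, b12=0, b13=0, b14=0, b15=1.
p1 = XOR of data positions {3,5,7,9,11,13,15} = 0⊕1⊕0⊕1⊕1⊕0⊕1 = 0
p2 = XOR of data positions {3,6,7,10,11,14,15} = 0⊕0⊕0⊕0⊕1⊕0⊕1 = 0
p4 = XOR of data positions {5,6,7,12,13,14,15} = 1⊕0⊕0⊕0⊕0⊕0⊕1 = 0
p8 = XOR of data positions {9,10,11,12,13,14,15} = 1⊕0⊕1⊕0⊕0⊕0⊕1 = 1
Parity bits p1,p2,p4,p8 = 0001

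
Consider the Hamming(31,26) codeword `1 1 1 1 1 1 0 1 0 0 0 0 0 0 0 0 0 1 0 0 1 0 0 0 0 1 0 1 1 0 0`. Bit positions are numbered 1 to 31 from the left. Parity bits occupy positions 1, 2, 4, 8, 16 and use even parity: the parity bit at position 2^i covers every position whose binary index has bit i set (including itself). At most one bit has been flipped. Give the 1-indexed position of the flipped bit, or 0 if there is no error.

s1: b1⊕b3⊕b5⊕b7⊕b9⊕b11⊕b13⊕b15⊕b17⊕b19⊕b21⊕b23⊕b25⊕b27⊕b29⊕b31 = 1⊕1⊕1⊕0⊕0⊕0⊕0⊕0⊕0⊕0⊕1⊕0⊕0⊕0⊕1⊕0 = 1
s2: b2⊕b3⊕b6⊕b7⊕b10⊕b11⊕b14⊕b15⊕b18⊕b19⊕b22⊕b23⊕b26⊕b27⊕b30⊕b31 = 1⊕1⊕1⊕0⊕0⊕0⊕0⊕0⊕1⊕0⊕0⊕0⊕1⊕0⊕0⊕0 = 1
s4: b4⊕b5⊕b6⊕b7⊕b12⊕b13⊕b14⊕b15⊕b20⊕b21⊕b22⊕b23⊕b28⊕b29⊕b30⊕b31 = 1⊕1⊕1⊕0⊕0⊕0⊕0⊕0⊕0⊕1⊕0⊕0⊕1⊕1⊕0⊕0 = 0
s8: b8⊕b9⊕b10⊕b11⊕b12⊕b13⊕b14⊕b15⊕b24⊕b25⊕b26⊕b27⊕b28⊕b29⊕b30⊕b31 = 1⊕0⊕0⊕0⊕0⊕0⊕0⊕0⊕0⊕0⊕1⊕0⊕1⊕1⊕0⊕0 = 0
s16: b16⊕b17⊕b18⊕b19⊕b20⊕b21⊕b22⊕b23⊕b24⊕b25⊕b26⊕b27⊕b28⊕b29⊕b30⊕b31 = 0⊕0⊕1⊕0⊕0⊕1⊕0⊕0⊕0⊕0⊕1⊕0⊕1⊕1⊕0⊕0 = 1
Syndrome (s16...s1) = 10011 → position 19.

19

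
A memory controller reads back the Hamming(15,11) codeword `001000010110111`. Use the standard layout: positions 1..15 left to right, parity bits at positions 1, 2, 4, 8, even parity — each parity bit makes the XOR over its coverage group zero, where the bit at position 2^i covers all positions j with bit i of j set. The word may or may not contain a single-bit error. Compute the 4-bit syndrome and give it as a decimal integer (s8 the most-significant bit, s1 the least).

6

s1: b1⊕b3⊕b5⊕b7⊕b9⊕b11⊕b13⊕b15 = 0⊕1⊕0⊕0⊕0⊕1⊕1⊕1 = 0
s2: b2⊕b3⊕b6⊕b7⊕b10⊕b11⊕b14⊕b15 = 0⊕1⊕0⊕0⊕1⊕1⊕1⊕1 = 1
s4: b4⊕b5⊕b6⊕b7⊕b12⊕b13⊕b14⊕b15 = 0⊕0⊕0⊕0⊕0⊕1⊕1⊕1 = 1
s8: b8⊕b9⊕b10⊕b11⊕b12⊕b13⊕b14⊕b15 = 1⊕0⊕1⊕1⊕0⊕1⊕1⊕1 = 0
Syndrome (s8...s1) = 0110 → position 6.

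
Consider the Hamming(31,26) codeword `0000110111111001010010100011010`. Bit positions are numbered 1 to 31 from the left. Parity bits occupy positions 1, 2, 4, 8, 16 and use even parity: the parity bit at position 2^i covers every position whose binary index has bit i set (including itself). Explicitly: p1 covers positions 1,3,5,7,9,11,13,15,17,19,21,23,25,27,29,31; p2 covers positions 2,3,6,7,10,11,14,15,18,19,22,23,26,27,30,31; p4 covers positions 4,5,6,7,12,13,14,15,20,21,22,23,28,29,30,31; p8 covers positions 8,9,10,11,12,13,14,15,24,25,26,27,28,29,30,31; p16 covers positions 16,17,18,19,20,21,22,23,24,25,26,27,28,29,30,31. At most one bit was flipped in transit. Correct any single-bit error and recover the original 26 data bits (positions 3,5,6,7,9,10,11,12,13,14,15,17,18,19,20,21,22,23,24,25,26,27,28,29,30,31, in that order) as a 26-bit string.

s1: b1⊕b3⊕b5⊕b7⊕b9⊕b11⊕b13⊕b15⊕b17⊕b19⊕b21⊕b23⊕b25⊕b27⊕b29⊕b31 = 0⊕0⊕1⊕0⊕1⊕1⊕1⊕0⊕0⊕0⊕1⊕1⊕0⊕1⊕0⊕0 = 1
s2: b2⊕b3⊕b6⊕b7⊕b10⊕b11⊕b14⊕b15⊕b18⊕b19⊕b22⊕b23⊕b26⊕b27⊕b30⊕b31 = 0⊕0⊕1⊕0⊕1⊕1⊕0⊕0⊕1⊕0⊕0⊕1⊕0⊕1⊕1⊕0 = 1
s4: b4⊕b5⊕b6⊕b7⊕b12⊕b13⊕b14⊕b15⊕b20⊕b21⊕b22⊕b23⊕b28⊕b29⊕b30⊕b31 = 0⊕1⊕1⊕0⊕1⊕1⊕0⊕0⊕0⊕1⊕0⊕1⊕1⊕0⊕1⊕0 = 0
s8: b8⊕b9⊕b10⊕b11⊕b12⊕b13⊕b14⊕b15⊕b24⊕b25⊕b26⊕b27⊕b28⊕b29⊕b30⊕b31 = 1⊕1⊕1⊕1⊕1⊕1⊕0⊕0⊕0⊕0⊕0⊕1⊕1⊕0⊕1⊕0 = 1
s16: b16⊕b17⊕b18⊕b19⊕b20⊕b21⊕b22⊕b23⊕b24⊕b25⊕b26⊕b27⊕b28⊕b29⊕b30⊕b31 = 1⊕0⊕1⊕0⊕0⊕1⊕0⊕1⊕0⊕0⊕0⊕1⊕1⊕0⊕1⊕0 = 1
Syndrome (s16...s1) = 11011 → position 27.
Flip bit 27: corrected codeword = 0000110111111001010010100001010
Data bits at positions 3,5,6,7,9,10,11,12,13,14,15,17,18,19,20,21,22,23,24,25,26,27,28,29,30,31: 01101111100010010100001010

01101111100010010100001010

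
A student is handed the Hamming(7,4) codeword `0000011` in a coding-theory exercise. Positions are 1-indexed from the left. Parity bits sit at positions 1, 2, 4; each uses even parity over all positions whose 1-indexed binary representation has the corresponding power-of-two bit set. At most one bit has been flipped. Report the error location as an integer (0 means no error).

1

s1: b1⊕b3⊕b5⊕b7 = 0⊕0⊕0⊕1 = 1
s2: b2⊕b3⊕b6⊕b7 = 0⊕0⊕1⊕1 = 0
s4: b4⊕b5⊕b6⊕b7 = 0⊕0⊕1⊕1 = 0
Syndrome (s4...s1) = 001 → position 1.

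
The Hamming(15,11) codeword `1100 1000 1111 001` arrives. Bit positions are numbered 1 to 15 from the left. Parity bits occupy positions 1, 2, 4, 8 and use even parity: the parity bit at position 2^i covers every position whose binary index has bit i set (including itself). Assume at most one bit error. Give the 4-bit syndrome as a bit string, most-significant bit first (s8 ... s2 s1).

s1: b1⊕b3⊕b5⊕b7⊕b9⊕b11⊕b13⊕b15 = 1⊕0⊕1⊕0⊕1⊕1⊕0⊕1 = 1
s2: b2⊕b3⊕b6⊕b7⊕b10⊕b11⊕b14⊕b15 = 1⊕0⊕0⊕0⊕1⊕1⊕0⊕1 = 0
s4: b4⊕b5⊕b6⊕b7⊕b12⊕b13⊕b14⊕b15 = 0⊕1⊕0⊕0⊕1⊕0⊕0⊕1 = 1
s8: b8⊕b9⊕b10⊕b11⊕b12⊕b13⊕b14⊕b15 = 0⊕1⊕1⊕1⊕1⊕0⊕0⊕1 = 1
Syndrome (s8...s1) = 1101 → position 13.

1101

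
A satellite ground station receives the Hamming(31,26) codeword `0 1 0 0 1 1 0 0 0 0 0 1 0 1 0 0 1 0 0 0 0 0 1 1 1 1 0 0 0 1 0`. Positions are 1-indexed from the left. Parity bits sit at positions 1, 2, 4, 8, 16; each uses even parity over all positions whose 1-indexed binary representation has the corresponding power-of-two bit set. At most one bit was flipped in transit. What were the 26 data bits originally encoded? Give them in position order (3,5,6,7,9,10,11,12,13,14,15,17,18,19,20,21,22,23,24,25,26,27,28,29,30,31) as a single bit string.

01100001010100000111100010

s1: b1⊕b3⊕b5⊕b7⊕b9⊕b11⊕b13⊕b15⊕b17⊕b19⊕b21⊕b23⊕b25⊕b27⊕b29⊕b31 = 0⊕0⊕1⊕0⊕0⊕0⊕0⊕0⊕1⊕0⊕0⊕1⊕1⊕0⊕0⊕0 = 0
s2: b2⊕b3⊕b6⊕b7⊕b10⊕b11⊕b14⊕b15⊕b18⊕b19⊕b22⊕b23⊕b26⊕b27⊕b30⊕b31 = 1⊕0⊕1⊕0⊕0⊕0⊕1⊕0⊕0⊕0⊕0⊕1⊕1⊕0⊕1⊕0 = 0
s4: b4⊕b5⊕b6⊕b7⊕b12⊕b13⊕b14⊕b15⊕b20⊕b21⊕b22⊕b23⊕b28⊕b29⊕b30⊕b31 = 0⊕1⊕1⊕0⊕1⊕0⊕1⊕0⊕0⊕0⊕0⊕1⊕0⊕0⊕1⊕0 = 0
s8: b8⊕b9⊕b10⊕b11⊕b12⊕b13⊕b14⊕b15⊕b24⊕b25⊕b26⊕b27⊕b28⊕b29⊕b30⊕b31 = 0⊕0⊕0⊕0⊕1⊕0⊕1⊕0⊕1⊕1⊕1⊕0⊕0⊕0⊕1⊕0 = 0
s16: b16⊕b17⊕b18⊕b19⊕b20⊕b21⊕b22⊕b23⊕b24⊕b25⊕b26⊕b27⊕b28⊕b29⊕b30⊕b31 = 0⊕1⊕0⊕0⊕0⊕0⊕0⊕1⊕1⊕1⊕1⊕0⊕0⊕0⊕1⊕0 = 0
Syndrome (s16...s1) = 00000 → position 0 (no error).
No correction needed.
Data bits at positions 3,5,6,7,9,10,11,12,13,14,15,17,18,19,20,21,22,23,24,25,26,27,28,29,30,31: 01100001010100000111100010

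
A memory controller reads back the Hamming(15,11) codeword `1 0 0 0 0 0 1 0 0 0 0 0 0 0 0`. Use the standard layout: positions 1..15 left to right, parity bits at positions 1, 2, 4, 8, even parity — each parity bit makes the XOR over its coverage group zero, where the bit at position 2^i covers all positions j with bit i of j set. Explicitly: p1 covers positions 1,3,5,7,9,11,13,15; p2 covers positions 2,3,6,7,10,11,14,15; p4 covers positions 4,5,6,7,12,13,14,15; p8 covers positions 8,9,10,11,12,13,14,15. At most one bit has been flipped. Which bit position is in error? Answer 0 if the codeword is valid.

s1: b1⊕b3⊕b5⊕b7⊕b9⊕b11⊕b13⊕b15 = 1⊕0⊕0⊕1⊕0⊕0⊕0⊕0 = 0
s2: b2⊕b3⊕b6⊕b7⊕b10⊕b11⊕b14⊕b15 = 0⊕0⊕0⊕1⊕0⊕0⊕0⊕0 = 1
s4: b4⊕b5⊕b6⊕b7⊕b12⊕b13⊕b14⊕b15 = 0⊕0⊕0⊕1⊕0⊕0⊕0⊕0 = 1
s8: b8⊕b9⊕b10⊕b11⊕b12⊕b13⊕b14⊕b15 = 0⊕0⊕0⊕0⊕0⊕0⊕0⊕0 = 0
Syndrome (s8...s1) = 0110 → position 6.

6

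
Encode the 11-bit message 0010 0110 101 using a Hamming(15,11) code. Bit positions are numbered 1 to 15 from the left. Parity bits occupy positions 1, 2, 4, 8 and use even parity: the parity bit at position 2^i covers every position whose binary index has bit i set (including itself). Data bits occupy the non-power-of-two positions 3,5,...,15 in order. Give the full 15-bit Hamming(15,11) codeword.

Place data bits at non-power-of-two positions: b3=0, b5=0, b6=1, b7=0, b9=0, b10=1, b11=1, b12=0, b13=1, b14=0, b15=1.
p1 = XOR of data positions {3,5,7,9,11,13,15} = 0⊕0⊕0⊕0⊕1⊕1⊕1 = 1
p2 = XOR of data positions {3,6,7,10,11,14,15} = 0⊕1⊕0⊕1⊕1⊕0⊕1 = 0
p4 = XOR of data positions {5,6,7,12,13,14,15} = 0⊕1⊕0⊕0⊕1⊕0⊕1 = 1
p8 = XOR of data positions {9,10,11,12,13,14,15} = 0⊕1⊕1⊕0⊕1⊕0⊕1 = 0
Codeword b1..b15 = 100101000110101

100101000110101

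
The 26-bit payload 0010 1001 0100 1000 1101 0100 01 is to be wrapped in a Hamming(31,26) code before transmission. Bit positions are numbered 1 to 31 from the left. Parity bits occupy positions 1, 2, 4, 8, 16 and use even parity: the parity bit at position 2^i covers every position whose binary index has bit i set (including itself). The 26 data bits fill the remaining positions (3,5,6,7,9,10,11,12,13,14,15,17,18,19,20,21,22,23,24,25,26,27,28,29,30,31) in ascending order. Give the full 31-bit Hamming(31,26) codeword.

Place data bits at non-power-of-two positions: b3=0, b5=0, b6=1, b7=0, b9=1, b10=0, b11=0, b12=1, b13=0, b14=1, b15=0, b17=0, b18=1, b19=0, b20=0, b21=0, b22=1, b23=1, b24=0, b25=1, b26=0, b27=1, b28=0, b29=0, b30=0, b31=1.
p1 = XOR of data positions {3,5,7,9,11,13,15,17,19,21,23,25,27,29,31} = 0⊕0⊕0⊕1⊕0⊕0⊕0⊕0⊕0⊕0⊕1⊕1⊕1⊕0⊕1 = 1
p2 = XOR of data positions {3,6,7,10,11,14,15,18,19,22,23,26,27,30,31} = 0⊕1⊕0⊕0⊕0⊕1⊕0⊕1⊕0⊕1⊕1⊕0⊕1⊕0⊕1 = 1
p4 = XOR of data positions {5,6,7,12,13,14,15,20,21,22,23,28,29,30,31} = 0⊕1⊕0⊕1⊕0⊕1⊕0⊕0⊕0⊕1⊕1⊕0⊕0⊕0⊕1 = 0
p8 = XOR of data positions {9,10,11,12,13,14,15,24,25,26,27,28,29,30,31} = 1⊕0⊕0⊕1⊕0⊕1⊕0⊕0⊕1⊕0⊕1⊕0⊕0⊕0⊕1 = 0
p16 = XOR of data positions {17,18,19,20,21,22,23,24,25,26,27,28,29,30,31} = 0⊕1⊕0⊕0⊕0⊕1⊕1⊕0⊕1⊕0⊕1⊕0⊕0⊕0⊕1 = 0
Codeword b1..b31 = 1100010010010100010001101010001

1100010010010100010001101010001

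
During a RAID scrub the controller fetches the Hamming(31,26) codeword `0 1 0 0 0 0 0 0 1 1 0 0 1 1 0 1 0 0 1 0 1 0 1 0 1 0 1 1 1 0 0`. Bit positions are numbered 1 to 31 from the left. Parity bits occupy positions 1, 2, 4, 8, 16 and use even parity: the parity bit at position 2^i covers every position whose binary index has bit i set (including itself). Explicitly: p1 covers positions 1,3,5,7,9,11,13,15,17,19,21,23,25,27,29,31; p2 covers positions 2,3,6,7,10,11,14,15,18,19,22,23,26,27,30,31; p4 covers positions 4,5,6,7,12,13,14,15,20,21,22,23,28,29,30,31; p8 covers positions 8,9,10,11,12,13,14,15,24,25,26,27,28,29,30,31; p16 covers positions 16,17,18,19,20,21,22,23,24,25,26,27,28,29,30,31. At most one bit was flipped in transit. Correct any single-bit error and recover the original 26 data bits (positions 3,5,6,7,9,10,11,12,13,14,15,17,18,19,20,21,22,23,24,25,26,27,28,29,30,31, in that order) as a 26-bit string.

00001100110001010101011100

s1: b1⊕b3⊕b5⊕b7⊕b9⊕b11⊕b13⊕b15⊕b17⊕b19⊕b21⊕b23⊕b25⊕b27⊕b29⊕b31 = 0⊕0⊕0⊕0⊕1⊕0⊕1⊕0⊕0⊕1⊕1⊕1⊕1⊕1⊕1⊕0 = 0
s2: b2⊕b3⊕b6⊕b7⊕b10⊕b11⊕b14⊕b15⊕b18⊕b19⊕b22⊕b23⊕b26⊕b27⊕b30⊕b31 = 1⊕0⊕0⊕0⊕1⊕0⊕1⊕0⊕0⊕1⊕0⊕1⊕0⊕1⊕0⊕0 = 0
s4: b4⊕b5⊕b6⊕b7⊕b12⊕b13⊕b14⊕b15⊕b20⊕b21⊕b22⊕b23⊕b28⊕b29⊕b30⊕b31 = 0⊕0⊕0⊕0⊕0⊕1⊕1⊕0⊕0⊕1⊕0⊕1⊕1⊕1⊕0⊕0 = 0
s8: b8⊕b9⊕b10⊕b11⊕b12⊕b13⊕b14⊕b15⊕b24⊕b25⊕b26⊕b27⊕b28⊕b29⊕b30⊕b31 = 0⊕1⊕1⊕0⊕0⊕1⊕1⊕0⊕0⊕1⊕0⊕1⊕1⊕1⊕0⊕0 = 0
s16: b16⊕b17⊕b18⊕b19⊕b20⊕b21⊕b22⊕b23⊕b24⊕b25⊕b26⊕b27⊕b28⊕b29⊕b30⊕b31 = 1⊕0⊕0⊕1⊕0⊕1⊕0⊕1⊕0⊕1⊕0⊕1⊕1⊕1⊕0⊕0 = 0
Syndrome (s16...s1) = 00000 → position 0 (no error).
No correction needed.
Data bits at positions 3,5,6,7,9,10,11,12,13,14,15,17,18,19,20,21,22,23,24,25,26,27,28,29,30,31: 00001100110001010101011100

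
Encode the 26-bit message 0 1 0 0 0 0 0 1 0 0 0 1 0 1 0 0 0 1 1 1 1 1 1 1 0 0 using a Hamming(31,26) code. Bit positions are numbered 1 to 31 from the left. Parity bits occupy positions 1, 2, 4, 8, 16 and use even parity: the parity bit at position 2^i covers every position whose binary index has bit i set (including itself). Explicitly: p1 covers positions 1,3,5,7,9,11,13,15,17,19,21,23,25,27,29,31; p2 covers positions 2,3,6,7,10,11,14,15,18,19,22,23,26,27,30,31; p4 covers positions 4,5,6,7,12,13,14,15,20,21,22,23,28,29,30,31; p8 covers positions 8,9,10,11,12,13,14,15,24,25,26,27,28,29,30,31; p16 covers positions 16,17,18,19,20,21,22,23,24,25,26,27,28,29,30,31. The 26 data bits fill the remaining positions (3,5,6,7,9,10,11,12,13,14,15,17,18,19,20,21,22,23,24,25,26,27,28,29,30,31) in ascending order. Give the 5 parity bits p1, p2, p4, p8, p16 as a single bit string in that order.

Place data bits at non-power-of-two positions: b3=0, b5=1, b6=0, b7=0, b9=0, b10=0, b11=0, b12=1, b13=0, b14=0, b15=0, b17=1, b18=0, b19=1, b20=0, b21=0, b22=0, b23=1, b24=1, b25=1, b26=1, b27=1, b28=1, b29=1, b30=0, b31=0.
p1 = XOR of data positions {3,5,7,9,11,13,15,17,19,21,23,25,27,29,31} = 0⊕1⊕0⊕0⊕0⊕0⊕0⊕1⊕1⊕0⊕1⊕1⊕1⊕1⊕0 = 1
p2 = XOR of data positions {3,6,7,10,11,14,15,18,19,22,23,26,27,30,31} = 0⊕0⊕0⊕0⊕0⊕0⊕0⊕0⊕1⊕0⊕1⊕1⊕1⊕0⊕0 = 0
p4 = XOR of data positions {5,6,7,12,13,14,15,20,21,22,23,28,29,30,31} = 1⊕0⊕0⊕1⊕0⊕0⊕0⊕0⊕0⊕0⊕1⊕1⊕1⊕0⊕0 = 1
p8 = XOR of data positions {9,10,11,12,13,14,15,24,25,26,27,28,29,30,31} = 0⊕0⊕0⊕1⊕0⊕0⊕0⊕1⊕1⊕1⊕1⊕1⊕1⊕0⊕0 = 1
p16 = XOR of data positions {17,18,19,20,21,22,23,24,25,26,27,28,29,30,31} = 1⊕0⊕1⊕0⊕0⊕0⊕1⊕1⊕1⊕1⊕1⊕1⊕1⊕0⊕0 = 1
Parity bits p1,p2,p4,p8,p16 = 10111

10111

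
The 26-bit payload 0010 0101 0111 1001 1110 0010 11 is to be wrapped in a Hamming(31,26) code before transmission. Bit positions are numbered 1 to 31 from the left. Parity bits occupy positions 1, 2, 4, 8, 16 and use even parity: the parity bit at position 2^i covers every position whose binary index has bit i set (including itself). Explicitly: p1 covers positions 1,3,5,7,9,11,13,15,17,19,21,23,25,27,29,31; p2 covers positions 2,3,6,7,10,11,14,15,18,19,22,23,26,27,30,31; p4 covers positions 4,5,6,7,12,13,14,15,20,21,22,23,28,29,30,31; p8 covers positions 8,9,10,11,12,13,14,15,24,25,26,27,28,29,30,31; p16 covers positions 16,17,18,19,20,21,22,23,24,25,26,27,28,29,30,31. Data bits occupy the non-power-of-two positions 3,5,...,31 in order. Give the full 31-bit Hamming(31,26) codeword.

Place data bits at non-power-of-two positions: b3=0, b5=0, b6=1, b7=0, b9=0, b10=1, b11=0, b12=1, b13=0, b14=1, b15=1, b17=1, b18=1, b19=0, b20=0, b21=1, b22=1, b23=1, b24=1, b25=0, b26=0, b27=0, b28=1, b29=0, b30=1, b31=1.
p1 = XOR of data positions {3,5,7,9,11,13,15,17,19,21,23,25,27,29,31} = 0⊕0⊕0⊕0⊕0⊕0⊕1⊕1⊕0⊕1⊕1⊕0⊕0⊕0⊕1 = 1
p2 = XOR of data positions {3,6,7,10,11,14,15,18,19,22,23,26,27,30,31} = 0⊕1⊕0⊕1⊕0⊕1⊕1⊕1⊕0⊕1⊕1⊕0⊕0⊕1⊕1 = 1
p4 = XOR of data positions {5,6,7,12,13,14,15,20,21,22,23,28,29,30,31} = 0⊕1⊕0⊕1⊕0⊕1⊕1⊕0⊕1⊕1⊕1⊕1⊕0⊕1⊕1 = 0
p8 = XOR of data positions {9,10,11,12,13,14,15,24,25,26,27,28,29,30,31} = 0⊕1⊕0⊕1⊕0⊕1⊕1⊕1⊕0⊕0⊕0⊕1⊕0⊕1⊕1 = 0
p16 = XOR of data positions {17,18,19,20,21,22,23,24,25,26,27,28,29,30,31} = 1⊕1⊕0⊕0⊕1⊕1⊕1⊕1⊕0⊕0⊕0⊕1⊕0⊕1⊕1 = 1
Codeword b1..b31 = 1100010001010111110011110001011

1100010001010111110011110001011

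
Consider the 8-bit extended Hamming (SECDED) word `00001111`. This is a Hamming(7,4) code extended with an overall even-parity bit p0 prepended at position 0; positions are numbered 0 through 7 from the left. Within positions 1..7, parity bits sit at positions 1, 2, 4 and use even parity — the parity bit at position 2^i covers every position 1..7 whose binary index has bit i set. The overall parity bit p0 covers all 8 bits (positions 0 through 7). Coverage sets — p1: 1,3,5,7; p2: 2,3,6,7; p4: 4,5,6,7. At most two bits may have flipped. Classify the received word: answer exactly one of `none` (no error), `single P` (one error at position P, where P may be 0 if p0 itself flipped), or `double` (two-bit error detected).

s1: b1⊕b3⊕b5⊕b7 = 0⊕0⊕1⊕1 = 0
s2: b2⊕b3⊕b6⊕b7 = 0⊕0⊕1⊕1 = 0
s4: b4⊕b5⊕b6⊕b7 = 1⊕1⊕1⊕1 = 0
Syndrome (s4...s1) = 000 → position 0 (no error).
Overall parity (XOR of all 8 bits, including p0): 0⊕0⊕0⊕0⊕1⊕1⊕1⊕1 = 0
Overall=0, syndrome position=0 → no error.

none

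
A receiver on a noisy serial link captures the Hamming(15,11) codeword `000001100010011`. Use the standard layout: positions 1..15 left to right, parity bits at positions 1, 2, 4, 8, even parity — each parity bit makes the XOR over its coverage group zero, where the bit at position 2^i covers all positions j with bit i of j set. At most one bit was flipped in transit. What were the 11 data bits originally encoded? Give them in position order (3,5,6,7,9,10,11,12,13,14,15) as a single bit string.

00110000011

s1: b1⊕b3⊕b5⊕b7⊕b9⊕b11⊕b13⊕b15 = 0⊕0⊕0⊕1⊕0⊕1⊕0⊕1 = 1
s2: b2⊕b3⊕b6⊕b7⊕b10⊕b11⊕b14⊕b15 = 0⊕0⊕1⊕1⊕0⊕1⊕1⊕1 = 1
s4: b4⊕b5⊕b6⊕b7⊕b12⊕b13⊕b14⊕b15 = 0⊕0⊕1⊕1⊕0⊕0⊕1⊕1 = 0
s8: b8⊕b9⊕b10⊕b11⊕b12⊕b13⊕b14⊕b15 = 0⊕0⊕0⊕1⊕0⊕0⊕1⊕1 = 1
Syndrome (s8...s1) = 1011 → position 11.
Flip bit 11: corrected codeword = 000001100000011
Data bits at positions 3,5,6,7,9,10,11,12,13,14,15: 00110000011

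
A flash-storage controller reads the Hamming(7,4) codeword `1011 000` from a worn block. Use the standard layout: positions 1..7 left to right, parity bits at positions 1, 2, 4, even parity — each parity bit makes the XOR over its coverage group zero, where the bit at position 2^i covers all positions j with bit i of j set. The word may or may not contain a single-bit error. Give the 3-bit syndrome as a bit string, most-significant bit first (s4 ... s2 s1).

s1: b1⊕b3⊕b5⊕b7 = 1⊕1⊕0⊕0 = 0
s2: b2⊕b3⊕b6⊕b7 = 0⊕1⊕0⊕0 = 1
s4: b4⊕b5⊕b6⊕b7 = 1⊕0⊕0⊕0 = 1
Syndrome (s4...s1) = 110 → position 6.

110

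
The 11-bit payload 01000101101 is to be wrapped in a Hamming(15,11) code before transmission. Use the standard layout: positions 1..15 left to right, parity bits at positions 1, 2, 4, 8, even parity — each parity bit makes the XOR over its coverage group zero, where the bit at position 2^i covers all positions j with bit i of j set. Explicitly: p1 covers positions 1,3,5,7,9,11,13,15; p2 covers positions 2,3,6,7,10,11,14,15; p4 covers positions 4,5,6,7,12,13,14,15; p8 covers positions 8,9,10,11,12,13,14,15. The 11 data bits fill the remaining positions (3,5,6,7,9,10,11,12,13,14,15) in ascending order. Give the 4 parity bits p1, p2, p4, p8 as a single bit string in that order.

1000

Place data bits at non-power-of-two positions: b3=0, b5=1, b6=0, b7=0, b9=0, b10=1, b11=0, b12=1, b13=1, b14=0, b15=1.
p1 = XOR of data positions {3,5,7,9,11,13,15} = 0⊕1⊕0⊕0⊕0⊕1⊕1 = 1
p2 = XOR of data positions {3,6,7,10,11,14,15} = 0⊕0⊕0⊕1⊕0⊕0⊕1 = 0
p4 = XOR of data positions {5,6,7,12,13,14,15} = 1⊕0⊕0⊕1⊕1⊕0⊕1 = 0
p8 = XOR of data positions {9,10,11,12,13,14,15} = 0⊕1⊕0⊕1⊕1⊕0⊕1 = 0
Parity bits p1,p2,p4,p8 = 1000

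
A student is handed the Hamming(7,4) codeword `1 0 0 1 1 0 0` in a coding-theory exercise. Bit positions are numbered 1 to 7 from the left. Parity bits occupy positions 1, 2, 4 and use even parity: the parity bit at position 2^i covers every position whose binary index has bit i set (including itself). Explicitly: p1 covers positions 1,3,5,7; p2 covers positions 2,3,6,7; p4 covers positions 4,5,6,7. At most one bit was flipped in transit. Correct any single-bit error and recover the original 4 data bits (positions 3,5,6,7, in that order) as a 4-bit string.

0100

s1: b1⊕b3⊕b5⊕b7 = 1⊕0⊕1⊕0 = 0
s2: b2⊕b3⊕b6⊕b7 = 0⊕0⊕0⊕0 = 0
s4: b4⊕b5⊕b6⊕b7 = 1⊕1⊕0⊕0 = 0
Syndrome (s4...s1) = 000 → position 0 (no error).
No correction needed.
Data bits at positions 3,5,6,7: 0100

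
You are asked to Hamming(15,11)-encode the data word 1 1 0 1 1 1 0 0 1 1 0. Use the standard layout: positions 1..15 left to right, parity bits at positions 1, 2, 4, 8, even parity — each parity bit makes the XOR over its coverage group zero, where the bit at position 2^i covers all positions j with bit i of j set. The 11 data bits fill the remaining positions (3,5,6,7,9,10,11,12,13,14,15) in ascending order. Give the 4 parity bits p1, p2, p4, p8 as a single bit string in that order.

1000

Place data bits at non-power-of-two positions: b3=1, b5=1, b6=0, b7=1, b9=1, b10=1, b11=0, b12=0, b13=1, b14=1, b15=0.
p1 = XOR of data positions {3,5,7,9,11,13,15} = 1⊕1⊕1⊕1⊕0⊕1⊕0 = 1
p2 = XOR of data positions {3,6,7,10,11,14,15} = 1⊕0⊕1⊕1⊕0⊕1⊕0 = 0
p4 = XOR of data positions {5,6,7,12,13,14,15} = 1⊕0⊕1⊕0⊕1⊕1⊕0 = 0
p8 = XOR of data positions {9,10,11,12,13,14,15} = 1⊕1⊕0⊕0⊕1⊕1⊕0 = 0
Parity bits p1,p2,p4,p8 = 1000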